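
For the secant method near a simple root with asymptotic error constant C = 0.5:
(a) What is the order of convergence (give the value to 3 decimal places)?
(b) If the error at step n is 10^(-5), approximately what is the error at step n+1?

(a) Secant method has superlinear convergence with order φ = (1+√5)/2 ≈ 1.618.
    This means |e_{n+1}| ≈ C|e_n|^1.618.

(b) With |e_n| = 10^(-5) and C = 0.5:
    |e_{n+1}| ≈ 0.5 × (10^(-5))^1.618 = 0.5 × 10^(-8.09)

(a) ≈ 1.618 (golden ratio); (b) |e_{n+1}| ≈ 4.063e-09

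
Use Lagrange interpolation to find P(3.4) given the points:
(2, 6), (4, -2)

Lagrange interpolation formula:
P(x) = Σ yᵢ × Lᵢ(x)
where Lᵢ(x) = Π_{j≠i} (x - xⱼ)/(xᵢ - xⱼ)

L_0(3.4) = (3.4 - 4)/(2 - 4) = 0.300000
L_1(3.4) = (3.4 - 2)/(4 - 2) = 0.700000

P(3.4) = 6×L_0(3.4) + (-2)×L_1(3.4)
P(3.4) = 0.400000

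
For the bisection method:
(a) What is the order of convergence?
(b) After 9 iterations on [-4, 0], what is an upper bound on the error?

(a) Bisection has linear (order 1) convergence; the error is halved each step.

(b) Error bound = (b-a)/2^n = (0 - (-4))/2^{9}
    = 4/2^{9}

(a) 1 (linear); (b) error ≤ 7.81e-03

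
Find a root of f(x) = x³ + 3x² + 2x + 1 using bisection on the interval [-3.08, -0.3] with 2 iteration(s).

f(x) = x³ + 3x² + 2x + 1
Initial interval: [-3.08, -0.3]

Iteration 1:
  c_1 = (-3.080000 + (-0.300000))/2 = -1.690000
  f(c_1) = f(-1.690000) = 1.361491
  f(a) × f(c) < 0, new interval: [-3.080000, -1.690000]
Iteration 2:
  c_2 = (-3.080000 + (-1.690000))/2 = -2.385000
  f(c_2) = f(-2.385000) = -0.271742
  f(a) × f(c) ≥ 0, new interval: [-2.385000, -1.690000]

After 2 iteration(s), the approximation is c_2 = -2.385000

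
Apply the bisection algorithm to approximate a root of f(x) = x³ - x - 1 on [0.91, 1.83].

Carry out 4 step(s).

f(x) = x³ - x - 1
Initial interval: [0.91, 1.83]

Iteration 1:
  c_1 = (0.910000 + 1.830000)/2 = 1.370000
  f(c_1) = f(1.370000) = 0.201353
  f(a) × f(c) < 0, new interval: [0.910000, 1.370000]
Iteration 2:
  c_2 = (0.910000 + 1.370000)/2 = 1.140000
  f(c_2) = f(1.140000) = -0.658456
  f(a) × f(c) ≥ 0, new interval: [1.140000, 1.370000]
Iteration 3:
  c_3 = (1.140000 + 1.370000)/2 = 1.255000
  f(c_3) = f(1.255000) = -0.278344
  f(a) × f(c) ≥ 0, new interval: [1.255000, 1.370000]
Iteration 4:
  c_4 = (1.255000 + 1.370000)/2 = 1.312500
  f(c_4) = f(1.312500) = -0.051514
  f(a) × f(c) ≥ 0, new interval: [1.312500, 1.370000]

After 4 iteration(s), the approximation is c_4 = 1.312500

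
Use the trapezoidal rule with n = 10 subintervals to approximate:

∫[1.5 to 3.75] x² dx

f(x) = x²
a = 1.5, b = 3.75, n = 10
h = (b - a)/n = 0.225000

Trapezoidal rule: (h/2)[f(x₀) + 2f(x₁) + 2f(x₂) + ... + f(xₙ)]

x_0 = 1.5000, f(x_0) = 2.250000, coefficient = 1
x_1 = 1.7250, f(x_1) = 2.975625, coefficient = 2
x_2 = 1.9500, f(x_2) = 3.802500, coefficient = 2
x_3 = 2.1750, f(x_3) = 4.730625, coefficient = 2
x_4 = 2.4000, f(x_4) = 5.760000, coefficient = 2
x_5 = 2.6250, f(x_5) = 6.890625, coefficient = 2
x_6 = 2.8500, f(x_6) = 8.122500, coefficient = 2
x_7 = 3.0750, f(x_7) = 9.455625, coefficient = 2
x_8 = 3.3000, f(x_8) = 10.890000, coefficient = 2
x_9 = 3.5250, f(x_9) = 12.425625, coefficient = 2
x_10 = 3.7500, f(x_10) = 14.062500, coefficient = 1

I ≈ (0.225000/2) × 146.418750 = 16.472109
Exact value: 16.453125
Error: 0.018984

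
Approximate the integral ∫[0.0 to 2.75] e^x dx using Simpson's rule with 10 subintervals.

f(x) = e^x
a = 0.0, b = 2.75, n = 10
h = (b - a)/n = 0.275000

Simpson's rule: (h/3)[f(x₀) + 4f(x₁) + 2f(x₂) + ... + f(xₙ)]

x_0 = 0.0000, f(x_0) = 1.000000, coefficient = 1
x_1 = 0.2750, f(x_1) = 1.316531, coefficient = 4
x_2 = 0.5500, f(x_2) = 1.733253, coefficient = 2
x_3 = 0.8250, f(x_3) = 2.281881, coefficient = 4
x_4 = 1.1000, f(x_4) = 3.004166, coefficient = 2
x_5 = 1.3750, f(x_5) = 3.955077, coefficient = 4
x_6 = 1.6500, f(x_6) = 5.206980, coefficient = 2
x_7 = 1.9250, f(x_7) = 6.855149, coefficient = 4
x_8 = 2.2000, f(x_8) = 9.025013, coefficient = 2
x_9 = 2.4750, f(x_9) = 11.881707, coefficient = 4
x_10 = 2.7500, f(x_10) = 15.642632, coefficient = 1

I ≈ (0.275000/3) × 159.742832 = 14.643093
Exact value: 14.642632
Error: 0.000461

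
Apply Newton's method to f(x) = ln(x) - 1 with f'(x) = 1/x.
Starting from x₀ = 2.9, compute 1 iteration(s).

f(x) = ln(x) - 1
f'(x) = 1/x
x₀ = 2.9

Newton-Raphson formula: x_{n+1} = x_n - f(x_n)/f'(x_n)

Iteration 1:
  f(2.900000) = 0.064711
  f'(2.900000) = 0.344828
  x_1 = 2.900000 - 0.064711/0.344828 = 2.712339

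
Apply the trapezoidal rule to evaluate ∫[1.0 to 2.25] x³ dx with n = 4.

f(x) = x³
a = 1.0, b = 2.25, n = 4
h = (b - a)/n = 0.312500

Trapezoidal rule: (h/2)[f(x₀) + 2f(x₁) + 2f(x₂) + ... + f(xₙ)]

x_0 = 1.0000, f(x_0) = 1.000000, coefficient = 1
x_1 = 1.3125, f(x_1) = 2.260986, coefficient = 2
x_2 = 1.6250, f(x_2) = 4.291016, coefficient = 2
x_3 = 1.9375, f(x_3) = 7.273193, coefficient = 2
x_4 = 2.2500, f(x_4) = 11.390625, coefficient = 1

I ≈ (0.312500/2) × 40.041016 = 6.256409
Exact value: 6.157227
Error: 0.099182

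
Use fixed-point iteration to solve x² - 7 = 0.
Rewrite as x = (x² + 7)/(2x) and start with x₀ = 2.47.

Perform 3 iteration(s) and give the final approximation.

Equation: x² - 7 = 0
Fixed-point form: x = (x² + 7)/(2x)
x₀ = 2.47

x_1 = g(2.470000) = 2.652004
x_2 = g(2.652004) = 2.645759
x_3 = g(2.645759) = 2.645751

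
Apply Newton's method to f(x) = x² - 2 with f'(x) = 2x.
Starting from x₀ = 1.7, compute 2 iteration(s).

f(x) = x² - 2
f'(x) = 2x
x₀ = 1.7

Newton-Raphson formula: x_{n+1} = x_n - f(x_n)/f'(x_n)

Iteration 1:
  f(1.700000) = 0.890000
  f'(1.700000) = 3.400000
  x_1 = 1.700000 - 0.890000/3.400000 = 1.438235
Iteration 2:
  f(1.438235) = 0.068521
  f'(1.438235) = 2.876471
  x_2 = 1.438235 - 0.068521/2.876471 = 1.414414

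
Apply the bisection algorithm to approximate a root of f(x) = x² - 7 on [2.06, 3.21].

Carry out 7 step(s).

f(x) = x² - 7
Initial interval: [2.06, 3.21]

Iteration 1:
  c_1 = (2.060000 + 3.210000)/2 = 2.635000
  f(c_1) = f(2.635000) = -0.056775
  f(a) × f(c) ≥ 0, new interval: [2.635000, 3.210000]
Iteration 2:
  c_2 = (2.635000 + 3.210000)/2 = 2.922500
  f(c_2) = f(2.922500) = 1.541006
  f(a) × f(c) < 0, new interval: [2.635000, 2.922500]
Iteration 3:
  c_3 = (2.635000 + 2.922500)/2 = 2.778750
  f(c_3) = f(2.778750) = 0.721452
  f(a) × f(c) < 0, new interval: [2.635000, 2.778750]
Iteration 4:
  c_4 = (2.635000 + 2.778750)/2 = 2.706875
  f(c_4) = f(2.706875) = 0.327172
  f(a) × f(c) < 0, new interval: [2.635000, 2.706875]
Iteration 5:
  c_5 = (2.635000 + 2.706875)/2 = 2.670937
  f(c_5) = f(2.670937) = 0.133907
  f(a) × f(c) < 0, new interval: [2.635000, 2.670937]
Iteration 6:
  c_6 = (2.635000 + 2.670937)/2 = 2.652969
  f(c_6) = f(2.652969) = 0.038243
  f(a) × f(c) < 0, new interval: [2.635000, 2.652969]
Iteration 7:
  c_7 = (2.635000 + 2.652969)/2 = 2.643984
  f(c_7) = f(2.643984) = -0.009347
  f(a) × f(c) ≥ 0, new interval: [2.643984, 2.652969]

After 7 iteration(s), the approximation is c_7 = 2.643984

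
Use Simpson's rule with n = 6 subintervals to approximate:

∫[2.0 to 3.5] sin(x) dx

f(x) = sin(x)
a = 2.0, b = 3.5, n = 6
h = (b - a)/n = 0.250000

Simpson's rule: (h/3)[f(x₀) + 4f(x₁) + 2f(x₂) + ... + f(xₙ)]

x_0 = 2.0000, f(x_0) = 0.909297, coefficient = 1
x_1 = 2.2500, f(x_1) = 0.778073, coefficient = 4
x_2 = 2.5000, f(x_2) = 0.598472, coefficient = 2
x_3 = 2.7500, f(x_3) = 0.381661, coefficient = 4
x_4 = 3.0000, f(x_4) = 0.141120, coefficient = 2
x_5 = 3.2500, f(x_5) = -0.108195, coefficient = 4
x_6 = 3.5000, f(x_6) = -0.350783, coefficient = 1

I ≈ (0.250000/3) × 6.243855 = 0.520321
Exact value: 0.520310
Error: 0.000011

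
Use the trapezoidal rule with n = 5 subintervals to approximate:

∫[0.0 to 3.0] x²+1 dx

f(x) = x²+1
a = 0.0, b = 3.0, n = 5
h = (b - a)/n = 0.600000

Trapezoidal rule: (h/2)[f(x₀) + 2f(x₁) + 2f(x₂) + ... + f(xₙ)]

x_0 = 0.0000, f(x_0) = 1.000000, coefficient = 1
x_1 = 0.6000, f(x_1) = 1.360000, coefficient = 2
x_2 = 1.2000, f(x_2) = 2.440000, coefficient = 2
x_3 = 1.8000, f(x_3) = 4.240000, coefficient = 2
x_4 = 2.4000, f(x_4) = 6.760000, coefficient = 2
x_5 = 3.0000, f(x_5) = 10.000000, coefficient = 1

I ≈ (0.600000/2) × 40.600000 = 12.180000
Exact value: 12.000000
Error: 0.180000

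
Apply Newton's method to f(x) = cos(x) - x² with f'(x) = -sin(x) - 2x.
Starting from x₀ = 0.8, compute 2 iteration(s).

f(x) = cos(x) - x²
f'(x) = -sin(x) - 2x
x₀ = 0.8

Newton-Raphson formula: x_{n+1} = x_n - f(x_n)/f'(x_n)

Iteration 1:
  f(0.800000) = 0.056707
  f'(0.800000) = -2.317356
  x_1 = 0.800000 - 0.056707/(-2.317356) = 0.824470
Iteration 2:
  f(0.824470) = -0.000806
  f'(0.824470) = -2.383129
  x_2 = 0.824470 - (-0.000806)/(-2.383129) = 0.824132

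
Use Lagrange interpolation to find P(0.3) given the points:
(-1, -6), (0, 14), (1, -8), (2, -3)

Lagrange interpolation formula:
P(x) = Σ yᵢ × Lᵢ(x)
where Lᵢ(x) = Π_{j≠i} (x - xⱼ)/(xᵢ - xⱼ)

L_0(0.3) = (0.3 - 0)/(-1 - 0) × (0.3 - 1)/(-1 - 1) × (0.3 - 2)/(-1 - 2) = -0.059500
L_1(0.3) = (0.3 - (-1))/(0 - (-1)) × (0.3 - 1)/(0 - 1) × (0.3 - 2)/(0 - 2) = 0.773500
L_2(0.3) = (0.3 - (-1))/(1 - (-1)) × (0.3 - 0)/(1 - 0) × (0.3 - 2)/(1 - 2) = 0.331500
L_3(0.3) = (0.3 - (-1))/(2 - (-1)) × (0.3 - 0)/(2 - 0) × (0.3 - 1)/(2 - 1) = -0.045500

P(0.3) = (-6)×L_0(0.3) + 14×L_1(0.3) + (-8)×L_2(0.3) + (-3)×L_3(0.3)
P(0.3) = 8.670500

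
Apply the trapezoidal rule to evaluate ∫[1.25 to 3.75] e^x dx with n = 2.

f(x) = e^x
a = 1.25, b = 3.75, n = 2
h = (b - a)/n = 1.250000

Trapezoidal rule: (h/2)[f(x₀) + 2f(x₁) + 2f(x₂) + ... + f(xₙ)]

x_0 = 1.2500, f(x_0) = 3.490343, coefficient = 1
x_1 = 2.5000, f(x_1) = 12.182494, coefficient = 2
x_2 = 3.7500, f(x_2) = 42.521082, coefficient = 1

I ≈ (1.250000/2) × 70.376413 = 43.985258
Exact value: 39.030739
Error: 4.954519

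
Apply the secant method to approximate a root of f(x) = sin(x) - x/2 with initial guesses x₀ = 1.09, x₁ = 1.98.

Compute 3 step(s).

f(x) = sin(x) - x/2
x₀ = 1.09, x₁ = 1.98

Secant formula: x_{n+1} = x_n - f(x_n)(x_n - x_{n-1})/(f(x_n) - f(x_{n-1}))

Iteration 1:
  f(1.090000) = 0.341627
  f(1.980000) = -0.072562
  x_2 = 1.980000 - (-0.072562)×(1.980000 - 1.090000)/(-0.072562 - 0.341627)
       = 1.824080
Iteration 2:
  f(1.980000) = -0.072562
  f(1.824080) = 0.056055
  x_3 = 1.824080 - 0.056055×(1.824080 - 1.980000)/(0.056055 - (-0.072562))
       = 1.892034
Iteration 3:
  f(1.824080) = 0.056055
  f(1.892034) = 0.002828
  x_4 = 1.892034 - 0.002828×(1.892034 - 1.824080)/(0.002828 - 0.056055)
       = 1.895645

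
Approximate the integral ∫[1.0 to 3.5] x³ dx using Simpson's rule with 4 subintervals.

f(x) = x³
a = 1.0, b = 3.5, n = 4
h = (b - a)/n = 0.625000

Simpson's rule: (h/3)[f(x₀) + 4f(x₁) + 2f(x₂) + ... + f(xₙ)]

x_0 = 1.0000, f(x_0) = 1.000000, coefficient = 1
x_1 = 1.6250, f(x_1) = 4.291016, coefficient = 4
x_2 = 2.2500, f(x_2) = 11.390625, coefficient = 2
x_3 = 2.8750, f(x_3) = 23.763672, coefficient = 4
x_4 = 3.5000, f(x_4) = 42.875000, coefficient = 1

I ≈ (0.625000/3) × 178.875000 = 37.265625
Exact value: 37.265625
Error: 0.000000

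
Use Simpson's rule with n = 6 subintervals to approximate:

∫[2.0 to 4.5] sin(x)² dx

f(x) = sin(x)²
a = 2.0, b = 4.5, n = 6
h = (b - a)/n = 0.416667

Simpson's rule: (h/3)[f(x₀) + 4f(x₁) + 2f(x₂) + ... + f(xₙ)]

x_0 = 2.0000, f(x_0) = 0.826822, coefficient = 1
x_1 = 2.4167, f(x_1) = 0.439675, coefficient = 4
x_2 = 2.8333, f(x_2) = 0.092052, coefficient = 2
x_3 = 3.2500, f(x_3) = 0.011706, coefficient = 4
x_4 = 3.6667, f(x_4) = 0.251279, coefficient = 2
x_5 = 4.0833, f(x_5) = 0.653807, coefficient = 4
x_6 = 4.5000, f(x_6) = 0.955565, coefficient = 1

I ≈ (0.416667/3) × 6.889802 = 0.956917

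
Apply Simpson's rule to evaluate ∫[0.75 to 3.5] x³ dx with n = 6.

f(x) = x³
a = 0.75, b = 3.5, n = 6
h = (b - a)/n = 0.458333

Simpson's rule: (h/3)[f(x₀) + 4f(x₁) + 2f(x₂) + ... + f(xₙ)]

x_0 = 0.7500, f(x_0) = 0.421875, coefficient = 1
x_1 = 1.2083, f(x_1) = 1.764251, coefficient = 4
x_2 = 1.6667, f(x_2) = 4.629630, coefficient = 2
x_3 = 2.1250, f(x_3) = 9.595703, coefficient = 4
x_4 = 2.5833, f(x_4) = 17.240162, coefficient = 2
x_5 = 3.0417, f(x_5) = 28.140697, coefficient = 4
x_6 = 3.5000, f(x_6) = 42.875000, coefficient = 1

I ≈ (0.458333/3) × 245.039062 = 37.436523
Exact value: 37.436523
Error: 0.000000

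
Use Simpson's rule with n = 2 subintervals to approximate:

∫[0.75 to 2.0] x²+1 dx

f(x) = x²+1
a = 0.75, b = 2.0, n = 2
h = (b - a)/n = 0.625000

Simpson's rule: (h/3)[f(x₀) + 4f(x₁) + 2f(x₂) + ... + f(xₙ)]

x_0 = 0.7500, f(x_0) = 1.562500, coefficient = 1
x_1 = 1.3750, f(x_1) = 2.890625, coefficient = 4
x_2 = 2.0000, f(x_2) = 5.000000, coefficient = 1

I ≈ (0.625000/3) × 18.125000 = 3.776042
Exact value: 3.776042
Error: 0.000000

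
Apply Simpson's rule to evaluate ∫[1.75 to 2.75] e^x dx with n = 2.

f(x) = e^x
a = 1.75, b = 2.75, n = 2
h = (b - a)/n = 0.500000

Simpson's rule: (h/3)[f(x₀) + 4f(x₁) + 2f(x₂) + ... + f(xₙ)]

x_0 = 1.7500, f(x_0) = 5.754603, coefficient = 1
x_1 = 2.2500, f(x_1) = 9.487736, coefficient = 4
x_2 = 2.7500, f(x_2) = 15.642632, coefficient = 1

I ≈ (0.500000/3) × 59.348178 = 9.891363
Exact value: 9.888029
Error: 0.003334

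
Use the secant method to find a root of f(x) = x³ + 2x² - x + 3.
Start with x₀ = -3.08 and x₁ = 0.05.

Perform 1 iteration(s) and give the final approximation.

f(x) = x³ + 2x² - x + 3
x₀ = -3.08, x₁ = 0.05

Secant formula: x_{n+1} = x_n - f(x_n)(x_n - x_{n-1})/(f(x_n) - f(x_{n-1}))

Iteration 1:
  f(-3.080000) = -4.165312
  f(0.050000) = 2.955125
  x_2 = 0.050000 - 2.955125×(0.050000 - (-3.080000))/(2.955125 - (-4.165312))
       = -1.249013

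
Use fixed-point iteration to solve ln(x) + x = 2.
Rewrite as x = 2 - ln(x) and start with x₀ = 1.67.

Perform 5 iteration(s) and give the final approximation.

Equation: ln(x) + x = 2
Fixed-point form: x = 2 - ln(x)
x₀ = 1.67

x_1 = g(1.670000) = 1.487176
x_2 = g(1.487176) = 1.603121
x_3 = g(1.603121) = 1.528048
x_4 = g(1.528048) = 1.576009
x_5 = g(1.576009) = 1.545104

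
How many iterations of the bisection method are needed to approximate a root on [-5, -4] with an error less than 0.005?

We need (b-a)/2^n ≤ 0.005
(-4 - (-5))/2^n ≤ 0.005
1/2^n ≤ 0.005
2^n ≥ 200
n ≥ log₂(200) = 7.64
n ≥ 8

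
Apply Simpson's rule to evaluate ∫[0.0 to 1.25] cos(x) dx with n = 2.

f(x) = cos(x)
a = 0.0, b = 1.25, n = 2
h = (b - a)/n = 0.625000

Simpson's rule: (h/3)[f(x₀) + 4f(x₁) + 2f(x₂) + ... + f(xₙ)]

x_0 = 0.0000, f(x_0) = 1.000000, coefficient = 1
x_1 = 0.6250, f(x_1) = 0.810963, coefficient = 4
x_2 = 1.2500, f(x_2) = 0.315322, coefficient = 1

I ≈ (0.625000/3) × 4.559175 = 0.949828
Exact value: 0.948985
Error: 0.000843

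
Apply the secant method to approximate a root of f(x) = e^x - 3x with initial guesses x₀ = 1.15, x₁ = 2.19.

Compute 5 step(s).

f(x) = e^x - 3x
x₀ = 1.15, x₁ = 2.19

Secant formula: x_{n+1} = x_n - f(x_n)(x_n - x_{n-1})/(f(x_n) - f(x_{n-1}))

Iteration 1:
  f(1.150000) = -0.291807
  f(2.190000) = 2.365213
  x_2 = 2.190000 - 2.365213×(2.190000 - 1.150000)/(2.365213 - (-0.291807))
       = 1.264218
Iteration 2:
  f(2.190000) = 2.365213
  f(1.264218) = -0.252331
  x_3 = 1.264218 - (-0.252331)×(1.264218 - 2.190000)/(-0.252331 - 2.365213)
       = 1.353463
Iteration 3:
  f(1.264218) = -0.252331
  f(1.353463) = -0.189582
  x_4 = 1.353463 - (-0.189582)×(1.353463 - 1.264218)/(-0.189582 - (-0.252331))
       = 1.623097
Iteration 4:
  f(1.353463) = -0.189582
  f(1.623097) = 0.199474
  x_5 = 1.623097 - 0.199474×(1.623097 - 1.353463)/(0.199474 - (-0.189582))
       = 1.484853
Iteration 5:
  f(1.623097) = 0.199474
  f(1.484853) = -0.040243
  x_6 = 1.484853 - (-0.040243)×(1.484853 - 1.623097)/(-0.040243 - 0.199474)
       = 1.508061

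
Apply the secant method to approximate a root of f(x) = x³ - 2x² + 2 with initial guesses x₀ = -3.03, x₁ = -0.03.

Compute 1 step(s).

f(x) = x³ - 2x² + 2
x₀ = -3.03, x₁ = -0.03

Secant formula: x_{n+1} = x_n - f(x_n)(x_n - x_{n-1})/(f(x_n) - f(x_{n-1}))

Iteration 1:
  f(-3.030000) = -44.179927
  f(-0.030000) = 1.998173
  x_2 = -0.030000 - 1.998173×(-0.030000 - (-3.030000))/(1.998173 - (-44.179927))
       = -0.159813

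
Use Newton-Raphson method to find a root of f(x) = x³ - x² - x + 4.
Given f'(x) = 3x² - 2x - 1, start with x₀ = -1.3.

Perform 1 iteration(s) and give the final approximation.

f(x) = x³ - x² - x + 4
f'(x) = 3x² - 2x - 1
x₀ = -1.3

Newton-Raphson formula: x_{n+1} = x_n - f(x_n)/f'(x_n)

Iteration 1:
  f(-1.300000) = 1.413000
  f'(-1.300000) = 6.670000
  x_1 = -1.300000 - 1.413000/6.670000 = -1.511844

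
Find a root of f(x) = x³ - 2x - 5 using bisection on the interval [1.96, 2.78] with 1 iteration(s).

f(x) = x³ - 2x - 5
Initial interval: [1.96, 2.78]

Iteration 1:
  c_1 = (1.960000 + 2.780000)/2 = 2.370000
  f(c_1) = f(2.370000) = 3.572053
  f(a) × f(c) < 0, new interval: [1.960000, 2.370000]

After 1 iteration(s), the approximation is c_1 = 2.370000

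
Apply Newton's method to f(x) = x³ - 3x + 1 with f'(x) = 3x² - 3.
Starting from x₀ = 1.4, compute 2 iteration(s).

f(x) = x³ - 3x + 1
f'(x) = 3x² - 3
x₀ = 1.4

Newton-Raphson formula: x_{n+1} = x_n - f(x_n)/f'(x_n)

Iteration 1:
  f(1.400000) = -0.456000
  f'(1.400000) = 2.880000
  x_1 = 1.400000 - (-0.456000)/2.880000 = 1.558333
Iteration 2:
  f(1.558333) = 0.109261
  f'(1.558333) = 4.285208
  x_2 = 1.558333 - 0.109261/4.285208 = 1.532836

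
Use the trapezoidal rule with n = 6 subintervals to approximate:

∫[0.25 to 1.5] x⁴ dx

f(x) = x⁴
a = 0.25, b = 1.5, n = 6
h = (b - a)/n = 0.208333

Trapezoidal rule: (h/2)[f(x₀) + 2f(x₁) + 2f(x₂) + ... + f(xₙ)]

x_0 = 0.2500, f(x_0) = 0.003906, coefficient = 1
x_1 = 0.4583, f(x_1) = 0.044129, coefficient = 2
x_2 = 0.6667, f(x_2) = 0.197531, coefficient = 2
x_3 = 0.8750, f(x_3) = 0.586182, coefficient = 2
x_4 = 1.0833, f(x_4) = 1.377363, coefficient = 2
x_5 = 1.2917, f(x_5) = 2.783568, coefficient = 2
x_6 = 1.5000, f(x_6) = 5.062500, coefficient = 1

I ≈ (0.208333/2) × 15.043951 = 1.567078
Exact value: 1.518555
Error: 0.048524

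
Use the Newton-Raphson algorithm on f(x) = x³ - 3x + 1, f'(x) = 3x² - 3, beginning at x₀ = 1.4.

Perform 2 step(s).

f(x) = x³ - 3x + 1
f'(x) = 3x² - 3
x₀ = 1.4

Newton-Raphson formula: x_{n+1} = x_n - f(x_n)/f'(x_n)

Iteration 1:
  f(1.400000) = -0.456000
  f'(1.400000) = 2.880000
  x_1 = 1.400000 - (-0.456000)/2.880000 = 1.558333
Iteration 2:
  f(1.558333) = 0.109261
  f'(1.558333) = 4.285208
  x_2 = 1.558333 - 0.109261/4.285208 = 1.532836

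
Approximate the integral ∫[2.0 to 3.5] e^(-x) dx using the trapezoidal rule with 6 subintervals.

f(x) = e^(-x)
a = 2.0, b = 3.5, n = 6
h = (b - a)/n = 0.250000

Trapezoidal rule: (h/2)[f(x₀) + 2f(x₁) + 2f(x₂) + ... + f(xₙ)]

x_0 = 2.0000, f(x_0) = 0.135335, coefficient = 1
x_1 = 2.2500, f(x_1) = 0.105399, coefficient = 2
x_2 = 2.5000, f(x_2) = 0.082085, coefficient = 2
x_3 = 2.7500, f(x_3) = 0.063928, coefficient = 2
x_4 = 3.0000, f(x_4) = 0.049787, coefficient = 2
x_5 = 3.2500, f(x_5) = 0.038774, coefficient = 2
x_6 = 3.5000, f(x_6) = 0.030197, coefficient = 1

I ≈ (0.250000/2) × 0.845479 = 0.105685
Exact value: 0.105138
Error: 0.000547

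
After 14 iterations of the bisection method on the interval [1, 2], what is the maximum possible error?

Bisection error bound: |error| ≤ (b-a)/2^n
|error| ≤ (2 - 1)/2^14 = 1/2^14
|error| ≤ 0.0000610352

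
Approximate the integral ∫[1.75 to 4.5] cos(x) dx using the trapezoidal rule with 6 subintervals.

f(x) = cos(x)
a = 1.75, b = 4.5, n = 6
h = (b - a)/n = 0.458333

Trapezoidal rule: (h/2)[f(x₀) + 2f(x₁) + 2f(x₂) + ... + f(xₙ)]

x_0 = 1.7500, f(x_0) = -0.178246, coefficient = 1
x_1 = 2.2083, f(x_1) = -0.595218, coefficient = 2
x_2 = 2.6667, f(x_2) = -0.889327, coefficient = 2
x_3 = 3.1250, f(x_3) = -0.999862, coefficient = 2
x_4 = 3.5833, f(x_4) = -0.904009, coefficient = 2
x_5 = 4.0417, f(x_5) = -0.621552, coefficient = 2
x_6 = 4.5000, f(x_6) = -0.210796, coefficient = 1

I ≈ (0.458333/2) × -8.408978 = -1.927057
Exact value: -1.961516
Error: 0.034459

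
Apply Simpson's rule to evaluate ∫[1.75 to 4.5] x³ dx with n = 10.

f(x) = x³
a = 1.75, b = 4.5, n = 10
h = (b - a)/n = 0.275000

Simpson's rule: (h/3)[f(x₀) + 4f(x₁) + 2f(x₂) + ... + f(xₙ)]

x_0 = 1.7500, f(x_0) = 5.359375, coefficient = 1
x_1 = 2.0250, f(x_1) = 8.303766, coefficient = 4
x_2 = 2.3000, f(x_2) = 12.167000, coefficient = 2
x_3 = 2.5750, f(x_3) = 17.073859, coefficient = 4
x_4 = 2.8500, f(x_4) = 23.149125, coefficient = 2
x_5 = 3.1250, f(x_5) = 30.517578, coefficient = 4
x_6 = 3.4000, f(x_6) = 39.304000, coefficient = 2
x_7 = 3.6750, f(x_7) = 49.633172, coefficient = 4
x_8 = 3.9500, f(x_8) = 61.629875, coefficient = 2
x_9 = 4.2250, f(x_9) = 75.418891, coefficient = 4
x_10 = 4.5000, f(x_10) = 91.125000, coefficient = 1

I ≈ (0.275000/3) × 1092.773438 = 100.170898
Exact value: 100.170898
Error: 0.000000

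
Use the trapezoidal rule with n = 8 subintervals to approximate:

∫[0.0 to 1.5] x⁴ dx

f(x) = x⁴
a = 0.0, b = 1.5, n = 8
h = (b - a)/n = 0.187500

Trapezoidal rule: (h/2)[f(x₀) + 2f(x₁) + 2f(x₂) + ... + f(xₙ)]

x_0 = 0.0000, f(x_0) = 0.000000, coefficient = 1
x_1 = 0.1875, f(x_1) = 0.001236, coefficient = 2
x_2 = 0.3750, f(x_2) = 0.019775, coefficient = 2
x_3 = 0.5625, f(x_3) = 0.100113, coefficient = 2
x_4 = 0.7500, f(x_4) = 0.316406, coefficient = 2
x_5 = 0.9375, f(x_5) = 0.772476, coefficient = 2
x_6 = 1.1250, f(x_6) = 1.601807, coefficient = 2
x_7 = 1.3125, f(x_7) = 2.967545, coefficient = 2
x_8 = 1.5000, f(x_8) = 5.062500, coefficient = 1

I ≈ (0.187500/2) × 16.621216 = 1.558239
Exact value: 1.518750
Error: 0.039489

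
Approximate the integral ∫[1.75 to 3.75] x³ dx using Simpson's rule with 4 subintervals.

f(x) = x³
a = 1.75, b = 3.75, n = 4
h = (b - a)/n = 0.500000

Simpson's rule: (h/3)[f(x₀) + 4f(x₁) + 2f(x₂) + ... + f(xₙ)]

x_0 = 1.7500, f(x_0) = 5.359375, coefficient = 1
x_1 = 2.2500, f(x_1) = 11.390625, coefficient = 4
x_2 = 2.7500, f(x_2) = 20.796875, coefficient = 2
x_3 = 3.2500, f(x_3) = 34.328125, coefficient = 4
x_4 = 3.7500, f(x_4) = 52.734375, coefficient = 1

I ≈ (0.500000/3) × 282.562500 = 47.093750
Exact value: 47.093750
Error: 0.000000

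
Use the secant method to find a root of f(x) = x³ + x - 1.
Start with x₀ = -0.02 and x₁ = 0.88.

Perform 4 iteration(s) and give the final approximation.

f(x) = x³ + x - 1
x₀ = -0.02, x₁ = 0.88

Secant formula: x_{n+1} = x_n - f(x_n)(x_n - x_{n-1})/(f(x_n) - f(x_{n-1}))

Iteration 1:
  f(-0.020000) = -1.020008
  f(0.880000) = 0.561472
  x_2 = 0.880000 - 0.561472×(0.880000 - (-0.020000))/(0.561472 - (-1.020008))
       = 0.560473
Iteration 2:
  f(0.880000) = 0.561472
  f(0.560473) = -0.263465
  x_3 = 0.560473 - (-0.263465)×(0.560473 - 0.880000)/(-0.263465 - 0.561472)
       = 0.662522
Iteration 3:
  f(0.560473) = -0.263465
  f(0.662522) = -0.046673
  x_4 = 0.662522 - (-0.046673)×(0.662522 - 0.560473)/(-0.046673 - (-0.263465))
       = 0.684492
Iteration 4:
  f(0.662522) = -0.046673
  f(0.684492) = 0.005197
  x_5 = 0.684492 - 0.005197×(0.684492 - 0.662522)/(0.005197 - (-0.046673))
       = 0.682291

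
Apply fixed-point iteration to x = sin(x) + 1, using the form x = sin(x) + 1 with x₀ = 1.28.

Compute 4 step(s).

Equation: x = sin(x) + 1
Fixed-point form: x = sin(x) + 1
x₀ = 1.28

x_1 = g(1.280000) = 1.958016
x_2 = g(1.958016) = 1.925963
x_3 = g(1.925963) = 1.937589
x_4 = g(1.937589) = 1.933482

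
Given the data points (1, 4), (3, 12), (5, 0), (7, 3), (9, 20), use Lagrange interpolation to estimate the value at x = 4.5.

Lagrange interpolation formula:
P(x) = Σ yᵢ × Lᵢ(x)
where Lᵢ(x) = Π_{j≠i} (x - xⱼ)/(xᵢ - xⱼ)

L_0(4.5) = (4.5 - 3)/(1 - 3) × (4.5 - 5)/(1 - 5) × (4.5 - 7)/(1 - 7) × (4.5 - 9)/(1 - 9) = -0.021973
L_1(4.5) = (4.5 - 1)/(3 - 1) × (4.5 - 5)/(3 - 5) × (4.5 - 7)/(3 - 7) × (4.5 - 9)/(3 - 9) = 0.205078
L_2(4.5) = (4.5 - 1)/(5 - 1) × (4.5 - 3)/(5 - 3) × (4.5 - 7)/(5 - 7) × (4.5 - 9)/(5 - 9) = 0.922852
L_3(4.5) = (4.5 - 1)/(7 - 1) × (4.5 - 3)/(7 - 3) × (4.5 - 5)/(7 - 5) × (4.5 - 9)/(7 - 9) = -0.123047
L_4(4.5) = (4.5 - 1)/(9 - 1) × (4.5 - 3)/(9 - 3) × (4.5 - 5)/(9 - 5) × (4.5 - 7)/(9 - 7) = 0.017090

P(4.5) = 4×L_0(4.5) + 12×L_1(4.5) + 0×L_2(4.5) + 3×L_3(4.5) + 20×L_4(4.5)
P(4.5) = 2.345703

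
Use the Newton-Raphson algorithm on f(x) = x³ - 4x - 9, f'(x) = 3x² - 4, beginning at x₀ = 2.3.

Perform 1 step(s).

f(x) = x³ - 4x - 9
f'(x) = 3x² - 4
x₀ = 2.3

Newton-Raphson formula: x_{n+1} = x_n - f(x_n)/f'(x_n)

Iteration 1:
  f(2.300000) = -6.033000
  f'(2.300000) = 11.870000
  x_1 = 2.300000 - (-6.033000)/11.870000 = 2.808256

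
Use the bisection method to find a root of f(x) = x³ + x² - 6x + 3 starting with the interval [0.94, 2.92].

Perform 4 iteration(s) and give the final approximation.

f(x) = x³ + x² - 6x + 3
Initial interval: [0.94, 2.92]

Iteration 1:
  c_1 = (0.940000 + 2.920000)/2 = 1.930000
  f(c_1) = f(1.930000) = 2.333957
  f(a) × f(c) < 0, new interval: [0.940000, 1.930000]
Iteration 2:
  c_2 = (0.940000 + 1.930000)/2 = 1.435000
  f(c_2) = f(1.435000) = -0.595787
  f(a) × f(c) ≥ 0, new interval: [1.435000, 1.930000]
Iteration 3:
  c_3 = (1.435000 + 1.930000)/2 = 1.682500
  f(c_3) = f(1.682500) = 0.498638
  f(a) × f(c) < 0, new interval: [1.435000, 1.682500]
Iteration 4:
  c_4 = (1.435000 + 1.682500)/2 = 1.558750
  f(c_4) = f(1.558750) = -0.135501
  f(a) × f(c) ≥ 0, new interval: [1.558750, 1.682500]

After 4 iteration(s), the approximation is c_4 = 1.558750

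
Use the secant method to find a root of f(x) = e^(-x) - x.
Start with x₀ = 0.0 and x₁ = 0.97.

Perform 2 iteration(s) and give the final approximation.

f(x) = e^(-x) - x
x₀ = 0.0, x₁ = 0.97

Secant formula: x_{n+1} = x_n - f(x_n)(x_n - x_{n-1})/(f(x_n) - f(x_{n-1}))

Iteration 1:
  f(0.000000) = 1.000000
  f(0.970000) = -0.590917
  x_2 = 0.970000 - (-0.590917)×(0.970000 - 0.000000)/(-0.590917 - 1.000000)
       = 0.609711
Iteration 2:
  f(0.970000) = -0.590917
  f(0.609711) = -0.066203
  x_3 = 0.609711 - (-0.066203)×(0.609711 - 0.970000)/(-0.066203 - (-0.590917))
       = 0.564253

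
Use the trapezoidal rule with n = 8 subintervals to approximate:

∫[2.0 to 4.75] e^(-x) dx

f(x) = e^(-x)
a = 2.0, b = 4.75, n = 8
h = (b - a)/n = 0.343750

Trapezoidal rule: (h/2)[f(x₀) + 2f(x₁) + 2f(x₂) + ... + f(xₙ)]

x_0 = 2.0000, f(x_0) = 0.135335, coefficient = 1
x_1 = 2.3438, f(x_1) = 0.095967, coefficient = 2
x_2 = 2.6875, f(x_2) = 0.068051, coefficient = 2
x_3 = 3.0312, f(x_3) = 0.048255, coefficient = 2
x_4 = 3.3750, f(x_4) = 0.034218, coefficient = 2
x_5 = 3.7188, f(x_5) = 0.024264, coefficient = 2
x_6 = 4.0625, f(x_6) = 0.017206, coefficient = 2
x_7 = 4.4062, f(x_7) = 0.012201, coefficient = 2
x_8 = 4.7500, f(x_8) = 0.008652, coefficient = 1

I ≈ (0.343750/2) × 0.744312 = 0.127929
Exact value: 0.126684
Error: 0.001245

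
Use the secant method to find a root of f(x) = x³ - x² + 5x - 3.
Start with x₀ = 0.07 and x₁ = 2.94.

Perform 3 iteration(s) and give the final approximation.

f(x) = x³ - x² + 5x - 3
x₀ = 0.07, x₁ = 2.94

Secant formula: x_{n+1} = x_n - f(x_n)(x_n - x_{n-1})/(f(x_n) - f(x_{n-1}))

Iteration 1:
  f(0.070000) = -2.654557
  f(2.940000) = 28.468584
  x_2 = 2.940000 - 28.468584×(2.940000 - 0.070000)/(28.468584 - (-2.654557))
       = 0.314788
Iteration 2:
  f(2.940000) = 28.468584
  f(0.314788) = -1.493958
  x_3 = 0.314788 - (-1.493958)×(0.314788 - 2.940000)/(-1.493958 - 28.468584)
       = 0.445684
Iteration 3:
  f(0.314788) = -1.493958
  f(0.445684) = -0.881688
  x_4 = 0.445684 - (-0.881688)×(0.445684 - 0.314788)/(-0.881688 - (-1.493958))
       = 0.634177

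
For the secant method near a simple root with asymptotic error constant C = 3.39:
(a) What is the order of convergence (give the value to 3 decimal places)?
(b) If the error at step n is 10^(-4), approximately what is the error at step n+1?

(a) Secant method has superlinear convergence with order φ = (1+√5)/2 ≈ 1.618.
    This means |e_{n+1}| ≈ C|e_n|^1.618.

(b) With |e_n| = 10^(-4) and C = 3.39:
    |e_{n+1}| ≈ 3.39 × (10^(-4))^1.618 = 3.39 × 10^(-6.47)

(a) ≈ 1.618 (golden ratio); (b) |e_{n+1}| ≈ 1.143e-06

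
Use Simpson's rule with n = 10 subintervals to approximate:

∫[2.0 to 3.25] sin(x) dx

f(x) = sin(x)
a = 2.0, b = 3.25, n = 10
h = (b - a)/n = 0.125000

Simpson's rule: (h/3)[f(x₀) + 4f(x₁) + 2f(x₂) + ... + f(xₙ)]

x_0 = 2.0000, f(x_0) = 0.909297, coefficient = 1
x_1 = 2.1250, f(x_1) = 0.850320, coefficient = 4
x_2 = 2.2500, f(x_2) = 0.778073, coefficient = 2
x_3 = 2.3750, f(x_3) = 0.693685, coefficient = 4
x_4 = 2.5000, f(x_4) = 0.598472, coefficient = 2
x_5 = 2.6250, f(x_5) = 0.493920, coefficient = 4
x_6 = 2.7500, f(x_6) = 0.381661, coefficient = 2
x_7 = 2.8750, f(x_7) = 0.263446, coefficient = 4
x_8 = 3.0000, f(x_8) = 0.141120, coefficient = 2
x_9 = 3.1250, f(x_9) = 0.016592, coefficient = 4
x_10 = 3.2500, f(x_10) = -0.108195, coefficient = 1

I ≈ (0.125000/3) × 13.871607 = 0.577984
Exact value: 0.577983
Error: 0.000001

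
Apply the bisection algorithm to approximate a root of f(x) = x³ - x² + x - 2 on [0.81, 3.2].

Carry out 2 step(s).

f(x) = x³ - x² + x - 2
Initial interval: [0.81, 3.2]

Iteration 1:
  c_1 = (0.810000 + 3.200000)/2 = 2.005000
  f(c_1) = f(2.005000) = 4.045125
  f(a) × f(c) < 0, new interval: [0.810000, 2.005000]
Iteration 2:
  c_2 = (0.810000 + 2.005000)/2 = 1.407500
  f(c_2) = f(1.407500) = 0.214780
  f(a) × f(c) < 0, new interval: [0.810000, 1.407500]

After 2 iteration(s), the approximation is c_2 = 1.407500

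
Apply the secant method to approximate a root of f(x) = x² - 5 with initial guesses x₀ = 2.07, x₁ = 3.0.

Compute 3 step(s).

f(x) = x² - 5
x₀ = 2.07, x₁ = 3.0

Secant formula: x_{n+1} = x_n - f(x_n)(x_n - x_{n-1})/(f(x_n) - f(x_{n-1}))

Iteration 1:
  f(2.070000) = -0.715100
  f(3.000000) = 4.000000
  x_2 = 3.000000 - 4.000000×(3.000000 - 2.070000)/(4.000000 - (-0.715100))
       = 2.211045
Iteration 2:
  f(3.000000) = 4.000000
  f(2.211045) = -0.111278
  x_3 = 2.211045 - (-0.111278)×(2.211045 - 3.000000)/(-0.111278 - 4.000000)
       = 2.232400
Iteration 3:
  f(2.211045) = -0.111278
  f(2.232400) = -0.016392
  x_4 = 2.232400 - (-0.016392)×(2.232400 - 2.211045)/(-0.016392 - (-0.111278))
       = 2.236089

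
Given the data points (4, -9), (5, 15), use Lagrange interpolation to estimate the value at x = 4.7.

Lagrange interpolation formula:
P(x) = Σ yᵢ × Lᵢ(x)
where Lᵢ(x) = Π_{j≠i} (x - xⱼ)/(xᵢ - xⱼ)

L_0(4.7) = (4.7 - 5)/(4 - 5) = 0.300000
L_1(4.7) = (4.7 - 4)/(5 - 4) = 0.700000

P(4.7) = (-9)×L_0(4.7) + 15×L_1(4.7)
P(4.7) = 7.800000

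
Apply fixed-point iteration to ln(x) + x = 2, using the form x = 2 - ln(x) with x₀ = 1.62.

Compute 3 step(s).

Equation: ln(x) + x = 2
Fixed-point form: x = 2 - ln(x)
x₀ = 1.62

x_1 = g(1.620000) = 1.517574
x_2 = g(1.517574) = 1.582887
x_3 = g(1.582887) = 1.540750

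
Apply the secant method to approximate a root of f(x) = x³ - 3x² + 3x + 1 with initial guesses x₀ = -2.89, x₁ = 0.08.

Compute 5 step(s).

f(x) = x³ - 3x² + 3x + 1
x₀ = -2.89, x₁ = 0.08

Secant formula: x_{n+1} = x_n - f(x_n)(x_n - x_{n-1})/(f(x_n) - f(x_{n-1}))

Iteration 1:
  f(-2.890000) = -56.863869
  f(0.080000) = 1.221312
  x_2 = 0.080000 - 1.221312×(0.080000 - (-2.890000))/(1.221312 - (-56.863869))
       = 0.017552
Iteration 2:
  f(0.080000) = 1.221312
  f(0.017552) = 1.051738
  x_3 = 0.017552 - 1.051738×(0.017552 - 0.080000)/(1.051738 - 1.221312)
       = -0.369763
Iteration 3:
  f(0.017552) = 1.051738
  f(-0.369763) = -0.570020
  x_4 = -0.369763 - (-0.570020)×(-0.369763 - 0.017552)/(-0.570020 - 1.051738)
       = -0.233629
Iteration 4:
  f(-0.369763) = -0.570020
  f(-0.233629) = 0.122616
  x_5 = -0.233629 - 0.122616×(-0.233629 - (-0.369763))/(0.122616 - (-0.570020))
       = -0.257728
Iteration 5:
  f(-0.233629) = 0.122616
  f(-0.257728) = 0.010425
  x_6 = -0.257728 - 0.010425×(-0.257728 - (-0.233629))/(0.010425 - 0.122616)
       = -0.259968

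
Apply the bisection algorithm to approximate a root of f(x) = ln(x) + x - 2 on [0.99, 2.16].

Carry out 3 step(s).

f(x) = ln(x) + x - 2
Initial interval: [0.99, 2.16]

Iteration 1:
  c_1 = (0.990000 + 2.160000)/2 = 1.575000
  f(c_1) = f(1.575000) = 0.029255
  f(a) × f(c) < 0, new interval: [0.990000, 1.575000]
Iteration 2:
  c_2 = (0.990000 + 1.575000)/2 = 1.282500
  f(c_2) = f(1.282500) = -0.468689
  f(a) × f(c) ≥ 0, new interval: [1.282500, 1.575000]
Iteration 3:
  c_3 = (1.282500 + 1.575000)/2 = 1.428750
  f(c_3) = f(1.428750) = -0.214450
  f(a) × f(c) ≥ 0, new interval: [1.428750, 1.575000]

After 3 iteration(s), the approximation is c_3 = 1.428750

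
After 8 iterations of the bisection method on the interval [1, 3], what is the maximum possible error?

Bisection error bound: |error| ≤ (b-a)/2^n
|error| ≤ (3 - 1)/2^8 = 2/2^8
|error| ≤ 0.0078125000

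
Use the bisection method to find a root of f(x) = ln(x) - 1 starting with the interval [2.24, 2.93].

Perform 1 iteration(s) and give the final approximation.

f(x) = ln(x) - 1
Initial interval: [2.24, 2.93]

Iteration 1:
  c_1 = (2.240000 + 2.930000)/2 = 2.585000
  f(c_1) = f(2.585000) = -0.050274
  f(a) × f(c) ≥ 0, new interval: [2.585000, 2.930000]

After 1 iteration(s), the approximation is c_1 = 2.585000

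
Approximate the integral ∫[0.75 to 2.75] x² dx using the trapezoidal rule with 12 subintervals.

f(x) = x²
a = 0.75, b = 2.75, n = 12
h = (b - a)/n = 0.166667

Trapezoidal rule: (h/2)[f(x₀) + 2f(x₁) + 2f(x₂) + ... + f(xₙ)]

x_0 = 0.7500, f(x_0) = 0.562500, coefficient = 1
x_1 = 0.9167, f(x_1) = 0.840278, coefficient = 2
x_2 = 1.0833, f(x_2) = 1.173611, coefficient = 2
x_3 = 1.2500, f(x_3) = 1.562500, coefficient = 2
x_4 = 1.4167, f(x_4) = 2.006944, coefficient = 2
x_5 = 1.5833, f(x_5) = 2.506944, coefficient = 2
x_6 = 1.7500, f(x_6) = 3.062500, coefficient = 2
x_7 = 1.9167, f(x_7) = 3.673611, coefficient = 2
x_8 = 2.0833, f(x_8) = 4.340278, coefficient = 2
x_9 = 2.2500, f(x_9) = 5.062500, coefficient = 2
x_10 = 2.4167, f(x_10) = 5.840278, coefficient = 2
x_11 = 2.5833, f(x_11) = 6.673611, coefficient = 2
x_12 = 2.7500, f(x_12) = 7.562500, coefficient = 1

I ≈ (0.166667/2) × 81.611111 = 6.800926
Exact value: 6.791667
Error: 0.009259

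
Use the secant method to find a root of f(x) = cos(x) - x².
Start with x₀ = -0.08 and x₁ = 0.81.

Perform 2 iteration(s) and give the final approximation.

f(x) = cos(x) - x²
x₀ = -0.08, x₁ = 0.81

Secant formula: x_{n+1} = x_n - f(x_n)(x_n - x_{n-1})/(f(x_n) - f(x_{n-1}))

Iteration 1:
  f(-0.080000) = 0.990402
  f(0.810000) = 0.033398
  x_2 = 0.810000 - 0.033398×(0.810000 - (-0.080000))/(0.033398 - 0.990402)
       = 0.841060
Iteration 2:
  f(0.810000) = 0.033398
  f(0.841060) = -0.040709
  x_3 = 0.841060 - (-0.040709)×(0.841060 - 0.810000)/(-0.040709 - 0.033398)
       = 0.823998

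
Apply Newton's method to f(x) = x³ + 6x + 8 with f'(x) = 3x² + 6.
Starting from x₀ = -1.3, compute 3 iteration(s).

f(x) = x³ + 6x + 8
f'(x) = 3x² + 6
x₀ = -1.3

Newton-Raphson formula: x_{n+1} = x_n - f(x_n)/f'(x_n)

Iteration 1:
  f(-1.300000) = -1.997000
  f'(-1.300000) = 11.070000
  x_1 = -1.300000 - (-1.997000)/11.070000 = -1.119603
Iteration 2:
  f(-1.119603) = -0.121048
  f'(-1.119603) = 9.760529
  x_2 = -1.119603 - (-0.121048)/9.760529 = -1.107201
Iteration 3:
  f(-1.107201) = -0.000515
  f'(-1.107201) = 9.677680
  x_3 = -1.107201 - (-0.000515)/9.677680 = -1.107148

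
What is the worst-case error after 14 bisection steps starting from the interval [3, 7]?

Bisection error bound: |error| ≤ (b-a)/2^n
|error| ≤ (7 - 3)/2^14 = 4/2^14
|error| ≤ 0.0002441406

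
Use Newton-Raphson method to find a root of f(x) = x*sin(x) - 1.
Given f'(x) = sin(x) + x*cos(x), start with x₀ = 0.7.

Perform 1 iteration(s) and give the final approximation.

f(x) = x*sin(x) - 1
f'(x) = sin(x) + x*cos(x)
x₀ = 0.7

Newton-Raphson formula: x_{n+1} = x_n - f(x_n)/f'(x_n)

Iteration 1:
  f(0.700000) = -0.549048
  f'(0.700000) = 1.179607
  x_1 = 0.700000 - (-0.549048)/1.179607 = 1.165450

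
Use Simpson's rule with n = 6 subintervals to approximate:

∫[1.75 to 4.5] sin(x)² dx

f(x) = sin(x)²
a = 1.75, b = 4.5, n = 6
h = (b - a)/n = 0.458333

Simpson's rule: (h/3)[f(x₀) + 4f(x₁) + 2f(x₂) + ... + f(xₙ)]

x_0 = 1.7500, f(x_0) = 0.968228, coefficient = 1
x_1 = 2.2083, f(x_1) = 0.645715, coefficient = 4
x_2 = 2.6667, f(x_2) = 0.209098, coefficient = 2
x_3 = 3.1250, f(x_3) = 0.000275, coefficient = 4
x_4 = 3.5833, f(x_4) = 0.182768, coefficient = 2
x_5 = 4.0417, f(x_5) = 0.613673, coefficient = 4
x_6 = 4.5000, f(x_6) = 0.955565, coefficient = 1

I ≈ (0.458333/3) × 7.746181 = 1.183444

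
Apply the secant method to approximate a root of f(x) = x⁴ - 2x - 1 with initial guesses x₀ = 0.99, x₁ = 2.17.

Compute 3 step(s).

f(x) = x⁴ - 2x - 1
x₀ = 0.99, x₁ = 2.17

Secant formula: x_{n+1} = x_n - f(x_n)(x_n - x_{n-1})/(f(x_n) - f(x_{n-1}))

Iteration 1:
  f(0.990000) = -2.019404
  f(2.170000) = 16.833739
  x_2 = 2.170000 - 16.833739×(2.170000 - 0.990000)/(16.833739 - (-2.019404))
       = 1.116393
Iteration 2:
  f(2.170000) = 16.833739
  f(1.116393) = -1.679441
  x_3 = 1.116393 - (-1.679441)×(1.116393 - 2.170000)/(-1.679441 - 16.833739)
       = 1.211972
Iteration 3:
  f(1.116393) = -1.679441
  f(1.211972) = -1.266349
  x_4 = 1.211972 - (-1.266349)×(1.211972 - 1.116393)/(-1.266349 - (-1.679441))
       = 1.504973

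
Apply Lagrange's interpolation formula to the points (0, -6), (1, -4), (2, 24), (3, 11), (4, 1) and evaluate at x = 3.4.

Lagrange interpolation formula:
P(x) = Σ yᵢ × Lᵢ(x)
where Lᵢ(x) = Π_{j≠i} (x - xⱼ)/(xᵢ - xⱼ)

L_0(3.4) = (3.4 - 1)/(0 - 1) × (3.4 - 2)/(0 - 2) × (3.4 - 3)/(0 - 3) × (3.4 - 4)/(0 - 4) = -0.033600
L_1(3.4) = (3.4 - 0)/(1 - 0) × (3.4 - 2)/(1 - 2) × (3.4 - 3)/(1 - 3) × (3.4 - 4)/(1 - 4) = 0.190400
L_2(3.4) = (3.4 - 0)/(2 - 0) × (3.4 - 1)/(2 - 1) × (3.4 - 3)/(2 - 3) × (3.4 - 4)/(2 - 4) = -0.489600
L_3(3.4) = (3.4 - 0)/(3 - 0) × (3.4 - 1)/(3 - 1) × (3.4 - 2)/(3 - 2) × (3.4 - 4)/(3 - 4) = 1.142400
L_4(3.4) = (3.4 - 0)/(4 - 0) × (3.4 - 1)/(4 - 1) × (3.4 - 2)/(4 - 2) × (3.4 - 3)/(4 - 3) = 0.190400

P(3.4) = (-6)×L_0(3.4) + (-4)×L_1(3.4) + 24×L_2(3.4) + 11×L_3(3.4) + 1×L_4(3.4)
P(3.4) = 0.446400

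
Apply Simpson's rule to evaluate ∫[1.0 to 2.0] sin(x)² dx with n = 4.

f(x) = sin(x)²
a = 1.0, b = 2.0, n = 4
h = (b - a)/n = 0.250000

Simpson's rule: (h/3)[f(x₀) + 4f(x₁) + 2f(x₂) + ... + f(xₙ)]

x_0 = 1.0000, f(x_0) = 0.708073, coefficient = 1
x_1 = 1.2500, f(x_1) = 0.900572, coefficient = 4
x_2 = 1.5000, f(x_2) = 0.994996, coefficient = 2
x_3 = 1.7500, f(x_3) = 0.968228, coefficient = 4
x_4 = 2.0000, f(x_4) = 0.826822, coefficient = 1

I ≈ (0.250000/3) × 11.000088 = 0.916674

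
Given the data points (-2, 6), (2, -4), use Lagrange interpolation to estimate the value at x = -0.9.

Lagrange interpolation formula:
P(x) = Σ yᵢ × Lᵢ(x)
where Lᵢ(x) = Π_{j≠i} (x - xⱼ)/(xᵢ - xⱼ)

L_0(-0.9) = (-0.9 - 2)/(-2 - 2) = 0.725000
L_1(-0.9) = (-0.9 - (-2))/(2 - (-2)) = 0.275000

P(-0.9) = 6×L_0(-0.9) + (-4)×L_1(-0.9)
P(-0.9) = 3.250000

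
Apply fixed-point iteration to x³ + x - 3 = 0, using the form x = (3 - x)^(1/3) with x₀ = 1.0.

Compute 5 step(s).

Equation: x³ + x - 3 = 0
Fixed-point form: x = (3 - x)^(1/3)
x₀ = 1.0

x_1 = g(1.000000) = 1.259921
x_2 = g(1.259921) = 1.202790
x_3 = g(1.202790) = 1.215812
x_4 = g(1.215812) = 1.212868
x_5 = g(1.212868) = 1.213535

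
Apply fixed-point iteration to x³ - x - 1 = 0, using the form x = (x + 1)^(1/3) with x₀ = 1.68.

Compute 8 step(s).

Equation: x³ - x - 1 = 0
Fixed-point form: x = (x + 1)^(1/3)
x₀ = 1.68

x_1 = g(1.680000) = 1.389030
x_2 = g(1.389030) = 1.336823
x_3 = g(1.336823) = 1.327013
x_4 = g(1.327013) = 1.325154
x_5 = g(1.325154) = 1.324801
x_6 = g(1.324801) = 1.324734
x_7 = g(1.324734) = 1.324721
x_8 = g(1.324721) = 1.324719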